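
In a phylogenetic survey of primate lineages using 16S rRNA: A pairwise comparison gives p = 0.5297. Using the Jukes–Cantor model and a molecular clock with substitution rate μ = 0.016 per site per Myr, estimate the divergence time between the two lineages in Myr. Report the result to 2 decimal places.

d = −(3/4) ln(1 − 4p/3) = −0.75 ln(1 − 0.706267) = −0.75 ln(0.293733)
  = −0.75 × (-1.225084) = 0.918813 substitutions/site.
Under a molecular clock d = 2μt, so t = d/(2μ) = 0.918813 / (2 × 0.016) = 28.71 Myr.

28.71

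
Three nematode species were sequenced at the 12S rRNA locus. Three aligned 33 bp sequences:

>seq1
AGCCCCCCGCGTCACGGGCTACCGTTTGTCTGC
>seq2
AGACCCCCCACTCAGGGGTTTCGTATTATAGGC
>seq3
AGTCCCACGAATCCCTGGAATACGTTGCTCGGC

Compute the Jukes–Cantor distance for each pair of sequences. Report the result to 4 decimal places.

seq1–seq2: 13/33 sites differ → p ≈ 0.393939, d = −0.75 ln(1 − 0.525252) = 0.558728 ≈ 0.5587.
seq1–seq3: 13/33 sites differ → p ≈ 0.393939, d = −0.75 ln(1 − 0.525252) = 0.558728 ≈ 0.5587.
seq2–seq3: 16/33 sites differ → p ≈ 0.484848, d = −0.75 ln(1 − 0.646464) = 0.779827 ≈ 0.7798.

d(seq1,seq2) = 0.5587, d(seq1,seq3) = 0.5587, d(seq2,seq3) = 0.7798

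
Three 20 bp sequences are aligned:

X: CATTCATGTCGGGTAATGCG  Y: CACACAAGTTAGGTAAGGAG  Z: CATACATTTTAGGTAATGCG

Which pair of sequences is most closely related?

X–Y: 7/20 differ, p = 0.350, d = 0.471.
X–Z: 4/20 differ, p = 0.200, d = 0.233.
Y–Z: 5/20 differ, p = 0.250, d = 0.304.
The smallest distance is between X and Z.

X and Z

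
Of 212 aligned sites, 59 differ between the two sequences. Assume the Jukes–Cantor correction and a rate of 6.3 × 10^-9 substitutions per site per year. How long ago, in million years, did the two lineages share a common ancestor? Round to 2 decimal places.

p = 59/212 ≈ 0.278302.
d = −(3/4) ln(1 − 4p/3) = −0.75 ln(1 − 0.371069) = −0.75 ln(0.628931)
  = −0.75 × (-0.463734) = 0.347801 substitutions/site.
Under a molecular clock d = 2μt, so t = d/(2μ) = 0.347801 / (2 × 6.3 × 10^-9) = 27.60 million years.

27.60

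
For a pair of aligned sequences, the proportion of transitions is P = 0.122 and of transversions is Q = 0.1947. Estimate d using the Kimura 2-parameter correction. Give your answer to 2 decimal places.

0.41

Under the Kimura two-parameter model, d = −½ ln(1 − 2P − Q) − ¼ ln(1 − 2Q).
1 − 2P − Q = 0.5613, giving −½ ln(0.5613) = 0.288750.
1 − 2Q = 0.6106, giving −¼ ln(0.6106) = 0.123328.
d = 0.288750 + 0.123328 = 0.412078.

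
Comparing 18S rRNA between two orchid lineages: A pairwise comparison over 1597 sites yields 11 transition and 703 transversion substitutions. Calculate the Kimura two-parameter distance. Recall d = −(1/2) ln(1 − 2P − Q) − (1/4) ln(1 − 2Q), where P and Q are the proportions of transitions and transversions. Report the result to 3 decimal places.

0.833

P = 11/1597 ≈ 0.006888 and Q = 703/1597 ≈ 0.4402.
Under the Kimura two-parameter model, d = −½ ln(1 − 2P − Q) − ¼ ln(1 − 2Q).
1 − 2P − Q = 0.546024, giving −½ ln(0.546024) = 0.302546.
1 − 2Q = 0.1196, giving −¼ ln(0.1196) = 0.530901.
d = 0.302546 + 0.530901 = 0.833447.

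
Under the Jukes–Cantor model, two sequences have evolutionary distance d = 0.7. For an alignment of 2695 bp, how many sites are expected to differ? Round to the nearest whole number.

1226

Invert JC69: p = (3/4)(1 − e^(−4d/3)) = 0.75 × (1 − e^(-0.933333)) = 0.75 × (1 − 0.393241) = 0.455069.
Expected differing sites = pL ≈ 0.455069 × 2695 = 1226.410955 ≈ 1226.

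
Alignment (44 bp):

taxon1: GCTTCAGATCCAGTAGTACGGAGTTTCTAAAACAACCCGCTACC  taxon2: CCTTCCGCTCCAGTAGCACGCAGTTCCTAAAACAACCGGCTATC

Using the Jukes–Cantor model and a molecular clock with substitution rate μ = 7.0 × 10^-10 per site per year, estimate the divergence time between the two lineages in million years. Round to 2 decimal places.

The sequences differ at 8 of 44 sites (1, 6, 8, 17, 21, 26, 38, 43), so p = 8/44 ≈ 0.181818.
d = −(3/4) ln(1 − 4p/3) = −0.75 ln(1 − 0.242424) = −0.75 ln(0.757576)
  = −0.75 × (-0.277631) = 0.208223 substitutions/site.
Under a molecular clock d = 2μt, so t = d/(2μ) = 0.208223 / (2 × 7.0 × 10^-10) = 148.73 million years.

148.73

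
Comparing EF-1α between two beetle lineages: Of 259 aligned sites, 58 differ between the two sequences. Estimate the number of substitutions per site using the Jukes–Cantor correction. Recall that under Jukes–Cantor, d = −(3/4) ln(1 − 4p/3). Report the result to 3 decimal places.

p = 58/259 ≈ 0.223938.
d = −(3/4) ln(1 − 4p/3) = −0.75 ln(1 − 0.298584) = −0.75 ln(0.701416)
  = −0.75 × (-0.354654) = 0.265991 substitutions/site.

0.266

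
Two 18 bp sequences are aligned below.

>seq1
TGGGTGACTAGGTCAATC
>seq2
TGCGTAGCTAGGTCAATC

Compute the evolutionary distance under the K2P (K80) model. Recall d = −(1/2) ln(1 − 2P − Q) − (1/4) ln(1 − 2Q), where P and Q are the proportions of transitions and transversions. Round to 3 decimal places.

Of 18 sites, 2 differences are transitions and 1 are transversions, so P = 2/18 ≈ 0.111111 and Q = 1/18 ≈ 0.055556.
Under the Kimura two-parameter model, d = −½ ln(1 − 2P − Q) − ¼ ln(1 − 2Q).
1 − 2P − Q = 0.722222, giving −½ ln(0.722222) = 0.162711.
1 − 2Q = 0.888888, giving −¼ ln(0.888888) = 0.029446.
d = 0.162711 + 0.029446 = 0.192157.

0.192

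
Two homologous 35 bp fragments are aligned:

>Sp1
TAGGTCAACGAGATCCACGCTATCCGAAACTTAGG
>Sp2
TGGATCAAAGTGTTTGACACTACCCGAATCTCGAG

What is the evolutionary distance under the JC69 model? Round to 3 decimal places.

The sequences differ at 13 of 35 sites, so p = 13/35 ≈ 0.371429.
d = −(3/4) ln(1 − 4p/3) = −0.75 ln(1 − 0.495239) = −0.75 ln(0.504761)
  = −0.75 × (-0.683670) = 0.512753 substitutions/site.

0.513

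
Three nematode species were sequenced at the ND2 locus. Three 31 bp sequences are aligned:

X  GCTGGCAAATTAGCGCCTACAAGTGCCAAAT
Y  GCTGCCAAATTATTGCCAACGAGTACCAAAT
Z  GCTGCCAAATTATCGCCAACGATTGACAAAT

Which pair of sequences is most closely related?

X–Y: 6/31 differ, p = 0.194, d = 0.224.
X–Z: 6/31 differ, p = 0.194, d = 0.224.
Y–Z: 4/31 differ, p = 0.129, d = 0.142.
The smallest distance is between Y and Z.

Y and Z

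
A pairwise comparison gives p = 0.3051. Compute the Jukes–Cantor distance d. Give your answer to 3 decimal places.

d = −(3/4) ln(1 − 4p/3) = −0.75 ln(1 − 0.4068) = −0.75 ln(0.5932)
  = −0.75 × (-0.522224) = 0.391668 substitutions/site.

0.392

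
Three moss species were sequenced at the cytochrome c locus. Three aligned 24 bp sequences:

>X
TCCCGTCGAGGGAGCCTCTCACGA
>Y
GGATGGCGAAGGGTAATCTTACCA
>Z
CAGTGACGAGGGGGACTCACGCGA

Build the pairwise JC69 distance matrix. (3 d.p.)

X–Y: 12/24 sites differ → p = 0.5, d = −0.75 ln(1 − 0.666667) = 0.823960 ≈ 0.824.
X–Z: 9/24 sites differ → p = 0.375, d = −0.75 ln(1 − 0.5) = 0.519860 ≈ 0.520.
Y–Z: 11/24 sites differ → p ≈ 0.458333, d = −0.75 ln(1 − 0.611111) = 0.708346 ≈ 0.708.

d(X,Y) = 0.824, d(X,Z) = 0.520, d(Y,Z) = 0.708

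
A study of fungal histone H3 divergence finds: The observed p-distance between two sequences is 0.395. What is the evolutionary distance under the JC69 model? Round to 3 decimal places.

0.561

d = −(3/4) ln(1 − 4p/3) = −0.75 ln(1 − 0.526667) = −0.75 ln(0.473333)
  = −0.75 × (-0.747956) = 0.560967 substitutions/site.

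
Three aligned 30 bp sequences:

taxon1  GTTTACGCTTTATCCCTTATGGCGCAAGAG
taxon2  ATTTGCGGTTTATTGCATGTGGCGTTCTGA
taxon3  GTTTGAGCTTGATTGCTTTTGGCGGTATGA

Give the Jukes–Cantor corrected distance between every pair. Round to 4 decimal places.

taxon1–taxon2: 13/30 sites differ → p ≈ 0.433333, d = −0.75 ln(1 − 0.577777) = 0.646666 ≈ 0.6467.
taxon1–taxon3: 11/30 sites differ → p ≈ 0.366667, d = −0.75 ln(1 − 0.488889) = 0.503376 ≈ 0.5034.
taxon2–taxon3: 8/30 sites differ → p ≈ 0.266667, d = −0.75 ln(1 − 0.355556) = 0.329526 ≈ 0.3295.

d(taxon1,taxon2) = 0.6467, d(taxon1,taxon3) = 0.5034, d(taxon2,taxon3) = 0.3295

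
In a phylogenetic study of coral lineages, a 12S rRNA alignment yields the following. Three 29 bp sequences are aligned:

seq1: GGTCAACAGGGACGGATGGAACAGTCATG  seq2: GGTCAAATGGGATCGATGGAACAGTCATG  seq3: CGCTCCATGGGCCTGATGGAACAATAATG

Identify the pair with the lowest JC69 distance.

seq1 and seq2

seq1–seq2: 4/29 differ, p = 0.138, d = 0.152.
seq1–seq3: 11/29 differ, p = 0.379, d = 0.529.
seq2–seq3: 10/29 differ, p = 0.345, d = 0.462.
The smallest distance is between seq1 and seq2.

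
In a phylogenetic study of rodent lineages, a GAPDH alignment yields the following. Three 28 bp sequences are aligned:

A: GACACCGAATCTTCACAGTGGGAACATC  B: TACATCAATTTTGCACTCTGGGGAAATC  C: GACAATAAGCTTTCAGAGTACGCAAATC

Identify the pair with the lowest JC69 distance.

A and B

A–B: 10/28 differ, p = 0.357, d = 0.485.
A–C: 11/28 differ, p = 0.393, d = 0.556.
B–C: 12/28 differ, p = 0.429, d = 0.635.
The smallest distance is between A and B.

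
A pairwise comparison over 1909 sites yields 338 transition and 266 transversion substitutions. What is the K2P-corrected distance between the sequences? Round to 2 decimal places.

0.42

P = 338/1909 ≈ 0.177056 and Q = 266/1909 ≈ 0.13934.
Under the Kimura two-parameter model, d = −½ ln(1 − 2P − Q) − ¼ ln(1 − 2Q).
1 − 2P − Q = 0.506548, giving −½ ln(0.506548) = 0.340068.
1 − 2Q = 0.72132, giving −¼ ln(0.72132) = 0.081668.
d = 0.340068 + 0.081668 = 0.421736.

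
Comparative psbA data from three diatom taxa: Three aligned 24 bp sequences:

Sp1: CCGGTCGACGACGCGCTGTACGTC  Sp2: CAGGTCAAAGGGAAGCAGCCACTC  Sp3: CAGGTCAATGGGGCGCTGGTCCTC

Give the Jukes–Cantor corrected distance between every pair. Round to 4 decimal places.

d(Sp1,Sp2) = 0.8240, d(Sp1,Sp3) = 0.4408, d(Sp2,Sp3) = 0.3694

Sp1–Sp2: 12/24 sites differ → p = 0.5, d = −0.75 ln(1 − 0.666667) = 0.823960 ≈ 0.8240.
Sp1–Sp3: 8/24 sites differ → p ≈ 0.333333, d = −0.75 ln(1 − 0.444444) = 0.440839 ≈ 0.4408.
Sp2–Sp3: 7/24 sites differ → p ≈ 0.291667, d = −0.75 ln(1 − 0.388889) = 0.369358 ≈ 0.3694.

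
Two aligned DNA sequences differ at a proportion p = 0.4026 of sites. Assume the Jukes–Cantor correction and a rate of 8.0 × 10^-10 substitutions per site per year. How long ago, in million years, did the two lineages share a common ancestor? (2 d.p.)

360.75

d = −(3/4) ln(1 − 4p/3) = −0.75 ln(1 − 0.5368) = −0.75 ln(0.4632)
  = −0.75 × (-0.769596) = 0.577197 substitutions/site.
Under a molecular clock d = 2μt, so t = d/(2μ) = 0.577197 / (2 × 8.0 × 10^-10) = 360.75 million years.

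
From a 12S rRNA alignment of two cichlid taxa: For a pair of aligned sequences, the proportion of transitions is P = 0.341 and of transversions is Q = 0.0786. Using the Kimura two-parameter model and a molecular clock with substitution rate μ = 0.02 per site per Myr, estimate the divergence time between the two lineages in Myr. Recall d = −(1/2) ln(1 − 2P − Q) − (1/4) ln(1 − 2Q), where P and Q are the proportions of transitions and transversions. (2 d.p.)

18.94

Under the Kimura two-parameter model, d = −½ ln(1 − 2P − Q) − ¼ ln(1 − 2Q).
1 − 2P − Q = 0.2394, giving −½ ln(0.2394) = 0.714810.
1 − 2Q = 0.8428, giving −¼ ln(0.8428) = 0.042756.
d = 0.714810 + 0.042756 = 0.757566.
Under a molecular clock d = 2μt, so t = d/(2μ) = 0.757566 / (2 × 0.02) = 18.94 Myr.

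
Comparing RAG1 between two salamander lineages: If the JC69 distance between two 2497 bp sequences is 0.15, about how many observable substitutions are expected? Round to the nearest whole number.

Invert JC69: p = (3/4)(1 − e^(−4d/3)) = 0.75 × (1 − e^(-0.2)) = 0.75 × (1 − 0.818731) = 0.135952.
Expected differing sites = pL ≈ 0.135952 × 2497 = 339.472144 ≈ 339.

339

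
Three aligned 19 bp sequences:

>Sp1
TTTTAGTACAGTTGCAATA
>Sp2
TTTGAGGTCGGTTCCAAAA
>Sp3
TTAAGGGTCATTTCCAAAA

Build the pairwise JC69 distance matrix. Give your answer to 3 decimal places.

Sp1–Sp2: 6/19 sites differ → p ≈ 0.315789, d = −0.75 ln(1 − 0.421052) = 0.409907 ≈ 0.410.
Sp1–Sp3: 8/19 sites differ → p ≈ 0.421053, d = −0.75 ln(1 − 0.561404) = 0.618132 ≈ 0.618.
Sp2–Sp3: 5/19 sites differ → p ≈ 0.263158, d = −0.75 ln(1 − 0.350877) = 0.324100 ≈ 0.324.

d(Sp1,Sp2) = 0.410, d(Sp1,Sp3) = 0.618, d(Sp2,Sp3) = 0.324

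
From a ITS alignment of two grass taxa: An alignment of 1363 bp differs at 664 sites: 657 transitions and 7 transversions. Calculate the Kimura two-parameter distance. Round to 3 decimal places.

P = 657/1363 ≈ 0.482025 and Q = 7/1363 ≈ 0.005136.
Under the Kimura two-parameter model, d = −½ ln(1 − 2P − Q) − ¼ ln(1 − 2Q).
1 − 2P − Q = 0.030814, giving −½ ln(0.030814) = 1.739893.
1 − 2Q = 0.989728, giving −¼ ln(0.989728) = 0.002581.
d = 1.739893 + 0.002581 = 1.742474.

1.742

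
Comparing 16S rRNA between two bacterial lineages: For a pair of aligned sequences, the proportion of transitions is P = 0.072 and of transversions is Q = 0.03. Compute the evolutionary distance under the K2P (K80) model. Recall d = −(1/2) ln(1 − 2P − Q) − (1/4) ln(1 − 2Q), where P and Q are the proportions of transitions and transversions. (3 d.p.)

Under the Kimura two-parameter model, d = −½ ln(1 − 2P − Q) − ¼ ln(1 − 2Q).
1 − 2P − Q = 0.826, giving −½ ln(0.826) = 0.095580.
1 − 2Q = 0.94, giving −¼ ln(0.94) = 0.015469.
d = 0.095580 + 0.015469 = 0.111049.

0.111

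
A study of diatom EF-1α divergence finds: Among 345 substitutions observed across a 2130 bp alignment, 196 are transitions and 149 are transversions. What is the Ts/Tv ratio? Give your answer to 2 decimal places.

1.32

R = 196/149 = 1.315436… ≈ 1.32 (to 2 d.p.).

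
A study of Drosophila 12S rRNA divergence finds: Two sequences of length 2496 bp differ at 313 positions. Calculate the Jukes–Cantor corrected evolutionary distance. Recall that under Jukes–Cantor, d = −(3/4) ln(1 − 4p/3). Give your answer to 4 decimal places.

p = 313/2496 ≈ 0.125401.
d = −(3/4) ln(1 − 4p/3) = −0.75 ln(1 − 0.167201) = −0.75 ln(0.832799)
  = −0.75 × (-0.182963) = 0.137222 substitutions/site.

0.1372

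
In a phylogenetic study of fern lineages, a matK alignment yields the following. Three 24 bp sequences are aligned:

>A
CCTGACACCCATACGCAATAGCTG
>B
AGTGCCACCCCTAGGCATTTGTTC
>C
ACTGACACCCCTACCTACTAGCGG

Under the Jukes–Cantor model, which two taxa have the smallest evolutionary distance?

A–B: 9/24 differ, p = 0.375, d = 0.520.
A–C: 6/24 differ, p = 0.250, d = 0.304.
B–C: 10/24 differ, p = 0.417, d = 0.608.
The smallest distance is between A and C.

A and C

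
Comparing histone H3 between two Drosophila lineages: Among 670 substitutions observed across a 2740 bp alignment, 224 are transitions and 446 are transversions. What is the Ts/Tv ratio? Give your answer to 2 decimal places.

0.50

R = 224/446 = 0.502242… ≈ 0.50 (to 2 d.p.).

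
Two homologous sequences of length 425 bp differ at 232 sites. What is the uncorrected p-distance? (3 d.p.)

p = 232/425 = 0.545882… ≈ 0.546 (to 3 d.p.).

0.546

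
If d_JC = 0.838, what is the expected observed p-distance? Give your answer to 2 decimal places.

0.50

p = (3/4)(1 − e^(−4d/3)) = 0.75 × (1 − e^(-1.117333)) = 0.75 × (1 − 0.327151) = 0.504637.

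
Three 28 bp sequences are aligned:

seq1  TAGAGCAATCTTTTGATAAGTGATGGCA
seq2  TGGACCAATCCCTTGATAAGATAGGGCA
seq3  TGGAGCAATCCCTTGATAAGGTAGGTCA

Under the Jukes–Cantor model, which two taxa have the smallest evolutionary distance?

seq1–seq2: 7/28 differ, p = 0.250, d = 0.304.
seq1–seq3: 7/28 differ, p = 0.250, d = 0.304.
seq2–seq3: 3/28 differ, p = 0.107, d = 0.116.
The smallest distance is between seq2 and seq3.

seq2 and seq3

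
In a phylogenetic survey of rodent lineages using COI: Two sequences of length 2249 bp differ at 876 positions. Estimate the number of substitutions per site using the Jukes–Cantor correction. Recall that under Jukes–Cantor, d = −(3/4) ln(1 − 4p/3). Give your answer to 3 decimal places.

0.549

p = 876/2249 ≈ 0.389506.
d = −(3/4) ln(1 − 4p/3) = −0.75 ln(1 − 0.519341) = −0.75 ln(0.480659)
  = −0.75 × (-0.732597) = 0.549448 substitutions/site.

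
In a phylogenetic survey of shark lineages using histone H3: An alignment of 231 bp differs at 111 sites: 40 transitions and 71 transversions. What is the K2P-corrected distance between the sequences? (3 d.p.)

P = 40/231 ≈ 0.17316 and Q = 71/231 ≈ 0.307359.
Under the Kimura two-parameter model, d = −½ ln(1 − 2P − Q) − ¼ ln(1 − 2Q).
1 − 2P − Q = 0.346321, giving −½ ln(0.346321) = 0.530195.
1 − 2Q = 0.385282, giving −¼ ln(0.385282) = 0.238445.
d = 0.530195 + 0.238445 = 0.768640.

0.769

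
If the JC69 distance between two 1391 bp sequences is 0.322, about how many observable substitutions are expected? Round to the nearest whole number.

364

Invert JC69: p = (3/4)(1 − e^(−4d/3)) = 0.75 × (1 − e^(-0.429333)) = 0.75 × (1 − 0.650943) = 0.261793.
Expected differing sites = pL ≈ 0.261793 × 1391 = 364.154063 ≈ 364.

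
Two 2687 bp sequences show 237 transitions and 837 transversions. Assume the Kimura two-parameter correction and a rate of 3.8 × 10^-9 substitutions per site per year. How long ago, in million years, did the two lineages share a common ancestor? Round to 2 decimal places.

76.12

P = 237/2687 ≈ 0.088202 and Q = 837/2687 ≈ 0.3115.
Under the Kimura two-parameter model, d = −½ ln(1 − 2P − Q) − ¼ ln(1 − 2Q).
1 − 2P − Q = 0.512096, giving −½ ln(0.512096) = 0.334622.
1 − 2Q = 0.377, giving −¼ ln(0.377) = 0.243878.
d = 0.334622 + 0.243878 = 0.578500.
Under a molecular clock d = 2μt, so t = d/(2μ) = 0.578500 / (2 × 3.8 × 10^-9) = 76.12 million years.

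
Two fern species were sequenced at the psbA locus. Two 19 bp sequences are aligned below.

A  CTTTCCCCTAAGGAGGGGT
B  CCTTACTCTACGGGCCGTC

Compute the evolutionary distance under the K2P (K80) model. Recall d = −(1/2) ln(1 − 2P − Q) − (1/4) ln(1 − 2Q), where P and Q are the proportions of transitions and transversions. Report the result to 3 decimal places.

Of 19 sites, 4 differences are transitions and 5 are transversions, so P = 4/19 ≈ 0.210526 and Q = 5/19 ≈ 0.263158.
Under the Kimura two-parameter model, d = −½ ln(1 − 2P − Q) − ¼ ln(1 − 2Q).
1 − 2P − Q = 0.31579, giving −½ ln(0.31579) = 0.576339.
1 − 2Q = 0.473684, giving −¼ ln(0.473684) = 0.186804.
d = 0.576339 + 0.186804 = 0.763143.

0.763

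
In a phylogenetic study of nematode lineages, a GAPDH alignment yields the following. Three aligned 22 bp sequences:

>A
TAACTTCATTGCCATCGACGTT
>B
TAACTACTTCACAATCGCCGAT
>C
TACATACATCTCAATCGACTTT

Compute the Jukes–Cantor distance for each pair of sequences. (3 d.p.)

A–B: 7/22 sites differ → p ≈ 0.318182, d = −0.75 ln(1 − 0.424243) = 0.414052 ≈ 0.414.
A–C: 7/22 sites differ → p ≈ 0.318182, d = −0.75 ln(1 − 0.424243) = 0.414052 ≈ 0.414.
B–C: 7/22 sites differ → p ≈ 0.318182, d = −0.75 ln(1 − 0.424243) = 0.414052 ≈ 0.414.

d(A,B) = 0.414, d(A,C) = 0.414, d(B,C) = 0.414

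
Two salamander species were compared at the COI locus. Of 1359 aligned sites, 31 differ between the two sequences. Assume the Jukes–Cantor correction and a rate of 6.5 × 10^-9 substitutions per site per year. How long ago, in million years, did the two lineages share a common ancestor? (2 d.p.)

1.78

p = 31/1359 ≈ 0.022811.
d = −(3/4) ln(1 − 4p/3) = −0.75 ln(1 − 0.030415) = −0.75 ln(0.969585)
  = −0.75 × (-0.030887) = 0.023165 substitutions/site.
Under a molecular clock d = 2μt, so t = d/(2μ) = 0.023165 / (2 × 6.5 × 10^-9) = 1.78 million years.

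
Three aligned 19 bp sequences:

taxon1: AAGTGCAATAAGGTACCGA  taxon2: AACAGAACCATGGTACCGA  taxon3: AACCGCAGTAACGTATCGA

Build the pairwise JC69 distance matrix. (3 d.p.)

taxon1–taxon2: 6/19 sites differ → p ≈ 0.315789, d = −0.75 ln(1 − 0.421052) = 0.409907 ≈ 0.410.
taxon1–taxon3: 5/19 sites differ → p ≈ 0.263158, d = −0.75 ln(1 − 0.350877) = 0.324100 ≈ 0.324.
taxon2–taxon3: 7/19 sites differ → p ≈ 0.368421, d = −0.75 ln(1 − 0.491228) = 0.506816 ≈ 0.507.

d(taxon1,taxon2) = 0.410, d(taxon1,taxon3) = 0.324, d(taxon2,taxon3) = 0.507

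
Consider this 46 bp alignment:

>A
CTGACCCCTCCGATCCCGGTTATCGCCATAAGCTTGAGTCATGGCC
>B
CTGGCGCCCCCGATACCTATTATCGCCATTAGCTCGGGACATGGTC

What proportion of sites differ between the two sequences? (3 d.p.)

0.239

The sequences differ at 11 of 46 positions.
p = 11/46 = 0.239130… ≈ 0.239 (to 3 d.p.).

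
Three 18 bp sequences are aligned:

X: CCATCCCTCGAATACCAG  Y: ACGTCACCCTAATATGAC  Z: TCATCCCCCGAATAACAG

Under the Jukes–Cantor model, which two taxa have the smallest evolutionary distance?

X–Y: 8/18 differ, p = 0.444, d = 0.673.
X–Z: 3/18 differ, p = 0.167, d = 0.188.
Y–Z: 7/18 differ, p = 0.389, d = 0.548.
The smallest distance is between X and Z.

X and Z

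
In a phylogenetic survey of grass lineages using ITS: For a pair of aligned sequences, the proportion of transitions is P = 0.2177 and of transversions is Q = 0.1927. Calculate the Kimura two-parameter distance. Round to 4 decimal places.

Under the Kimura two-parameter model, d = −½ ln(1 − 2P − Q) − ¼ ln(1 − 2Q).
1 − 2P − Q = 0.3719, giving −½ ln(0.3719) = 0.494565.
1 − 2Q = 0.6146, giving −¼ ln(0.6146) = 0.121696.
d = 0.494565 + 0.121696 = 0.616261.

0.6163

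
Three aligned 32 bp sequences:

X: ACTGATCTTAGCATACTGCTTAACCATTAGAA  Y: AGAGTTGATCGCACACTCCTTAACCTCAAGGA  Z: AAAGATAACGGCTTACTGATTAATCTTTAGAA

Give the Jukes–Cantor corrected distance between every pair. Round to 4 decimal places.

X–Y: 12/32 sites differ → p = 0.375, d = −0.75 ln(1 − 0.5) = 0.519860 ≈ 0.5199.
X–Z: 10/32 sites differ → p = 0.3125, d = −0.75 ln(1 − 0.416667) = 0.404248 ≈ 0.4042.
Y–Z: 13/32 sites differ → p = 0.40625, d = −0.75 ln(1 − 0.541667) = 0.585119 ≈ 0.5851.

d(X,Y) = 0.5199, d(X,Z) = 0.4042, d(Y,Z) = 0.5851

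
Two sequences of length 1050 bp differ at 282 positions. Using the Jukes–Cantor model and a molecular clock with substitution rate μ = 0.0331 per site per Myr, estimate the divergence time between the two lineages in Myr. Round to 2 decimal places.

5.02

p = 282/1050 ≈ 0.268571.
d = −(3/4) ln(1 − 4p/3) = −0.75 ln(1 − 0.358095) = −0.75 ln(0.641905)
  = −0.75 × (-0.443315) = 0.332486 substitutions/site.
Under a molecular clock d = 2μt, so t = d/(2μ) = 0.332486 / (2 × 0.0331) = 5.02 Myr.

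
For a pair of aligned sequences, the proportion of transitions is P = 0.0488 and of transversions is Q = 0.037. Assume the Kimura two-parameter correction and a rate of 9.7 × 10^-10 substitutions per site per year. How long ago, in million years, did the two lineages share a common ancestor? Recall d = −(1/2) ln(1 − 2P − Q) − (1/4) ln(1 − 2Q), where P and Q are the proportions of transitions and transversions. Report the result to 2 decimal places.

Under the Kimura two-parameter model, d = −½ ln(1 − 2P − Q) − ¼ ln(1 − 2Q).
1 − 2P − Q = 0.8654, giving −½ ln(0.8654) = 0.072282.
1 − 2Q = 0.926, giving −¼ ln(0.926) = 0.019220.
d = 0.072282 + 0.019220 = 0.091502.
Under a molecular clock d = 2μt, so t = d/(2μ) = 0.091502 / (2 × 9.7 × 10^-10) = 47.17 million years.

47.17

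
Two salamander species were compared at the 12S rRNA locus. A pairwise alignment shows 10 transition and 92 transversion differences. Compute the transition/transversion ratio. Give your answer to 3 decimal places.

0.109

R = 10/92 = 0.108695… ≈ 0.109 (to 3 d.p.).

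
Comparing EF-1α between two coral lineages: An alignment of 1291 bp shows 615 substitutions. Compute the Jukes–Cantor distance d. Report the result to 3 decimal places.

p = 615/1291 ≈ 0.476375.
d = −(3/4) ln(1 − 4p/3) = −0.75 ln(1 − 0.635167) = −0.75 ln(0.364833)
  = −0.75 × (-1.008316) = 0.756237 substitutions/site.

0.756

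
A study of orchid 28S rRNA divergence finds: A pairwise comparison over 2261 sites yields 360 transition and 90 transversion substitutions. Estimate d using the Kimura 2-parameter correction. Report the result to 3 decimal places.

0.243

P = 360/2261 ≈ 0.159222 and Q = 90/2261 ≈ 0.039805.
Under the Kimura two-parameter model, d = −½ ln(1 − 2P − Q) − ¼ ln(1 − 2Q).
1 − 2P − Q = 0.641751, giving −½ ln(0.641751) = 0.221777.
1 − 2Q = 0.92039, giving −¼ ln(0.92039) = 0.020739.
d = 0.221777 + 0.020739 = 0.242516.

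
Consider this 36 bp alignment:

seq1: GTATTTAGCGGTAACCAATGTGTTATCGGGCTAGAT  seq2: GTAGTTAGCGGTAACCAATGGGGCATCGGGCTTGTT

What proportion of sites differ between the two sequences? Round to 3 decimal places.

The sequences differ at 6 of 36 positions (sites 4, 21, 23, 24, 33, 35).
p = 6/36 = 0.166666… ≈ 0.167 (to 3 d.p.).

0.167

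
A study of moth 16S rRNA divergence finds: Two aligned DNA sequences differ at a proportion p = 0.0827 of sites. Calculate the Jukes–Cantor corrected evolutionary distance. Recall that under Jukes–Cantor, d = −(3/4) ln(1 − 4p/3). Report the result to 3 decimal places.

0.088

d = −(3/4) ln(1 − 4p/3) = −0.75 ln(1 − 0.110267) = −0.75 ln(0.889733)
  = −0.75 × (-0.116834) = 0.087626 substitutions/site.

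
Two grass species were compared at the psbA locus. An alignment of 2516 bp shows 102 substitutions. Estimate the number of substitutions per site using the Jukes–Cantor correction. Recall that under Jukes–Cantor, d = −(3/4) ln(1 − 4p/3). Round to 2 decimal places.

p = 102/2516 ≈ 0.040541.
d = −(3/4) ln(1 − 4p/3) = −0.75 ln(1 − 0.054055) = −0.75 ln(0.945945)
  = −0.75 × (-0.055571) = 0.041678 substitutions/site.

0.04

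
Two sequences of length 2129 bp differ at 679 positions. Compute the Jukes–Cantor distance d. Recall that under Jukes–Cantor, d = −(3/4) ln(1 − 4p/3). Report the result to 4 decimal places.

p = 679/2129 ≈ 0.318929.
d = −(3/4) ln(1 − 4p/3) = −0.75 ln(1 − 0.425239) = −0.75 ln(0.574761)
  = −0.75 × (-0.553801) = 0.415351 substitutions/site.

0.4154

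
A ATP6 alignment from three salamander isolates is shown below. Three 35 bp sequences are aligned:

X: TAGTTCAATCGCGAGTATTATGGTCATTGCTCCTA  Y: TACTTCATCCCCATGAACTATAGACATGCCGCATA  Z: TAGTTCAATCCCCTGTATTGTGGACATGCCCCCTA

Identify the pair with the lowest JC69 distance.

X–Y: 14/35 differ, p = 0.400, d = 0.572.
X–Z: 8/35 differ, p = 0.229, d = 0.273.
Y–Z: 10/35 differ, p = 0.286, d = 0.360.
The smallest distance is between X and Z.

X and Z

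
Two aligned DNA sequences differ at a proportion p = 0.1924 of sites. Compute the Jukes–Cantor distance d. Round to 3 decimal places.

d = −(3/4) ln(1 − 4p/3) = −0.75 ln(1 − 0.256533) = −0.75 ln(0.743467)
  = −0.75 × (-0.296431) = 0.222323 substitutions/site.

0.222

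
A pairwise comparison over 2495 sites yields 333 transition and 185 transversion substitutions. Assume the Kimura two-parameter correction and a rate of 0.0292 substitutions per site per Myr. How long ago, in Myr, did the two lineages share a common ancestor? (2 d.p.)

P = 333/2495 ≈ 0.133467 and Q = 185/2495 ≈ 0.074148.
Under the Kimura two-parameter model, d = −½ ln(1 − 2P − Q) − ¼ ln(1 − 2Q).
1 − 2P − Q = 0.658918, giving −½ ln(0.658918) = 0.208578.
1 − 2Q = 0.851704, giving −¼ ln(0.851704) = 0.040129.
d = 0.208578 + 0.040129 = 0.248707.
Under a molecular clock d = 2μt, so t = d/(2μ) = 0.248707 / (2 × 0.0292) = 4.26 Myr.

4.26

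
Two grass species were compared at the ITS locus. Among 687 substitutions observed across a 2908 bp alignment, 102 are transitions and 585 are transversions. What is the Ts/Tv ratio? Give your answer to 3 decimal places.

0.174

R = 102/585 = 0.174358… ≈ 0.174 (to 3 d.p.).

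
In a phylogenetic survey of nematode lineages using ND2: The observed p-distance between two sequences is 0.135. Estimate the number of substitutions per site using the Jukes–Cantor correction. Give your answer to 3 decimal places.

0.149

d = −(3/4) ln(1 − 4p/3) = −0.75 ln(1 − 0.18) = −0.75 ln(0.82)
  = −0.75 × (-0.198451) = 0.148838 substitutions/site.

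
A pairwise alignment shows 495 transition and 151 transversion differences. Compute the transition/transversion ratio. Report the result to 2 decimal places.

R = 495/151 = 3.278145… ≈ 3.28 (to 2 d.p.).

3.28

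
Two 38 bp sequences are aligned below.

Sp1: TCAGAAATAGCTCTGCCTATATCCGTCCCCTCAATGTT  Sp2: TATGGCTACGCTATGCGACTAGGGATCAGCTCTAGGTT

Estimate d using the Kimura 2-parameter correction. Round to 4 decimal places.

Of 38 sites, 2 differences are transitions and 17 are transversions, so P = 2/38 ≈ 0.052632 and Q = 17/38 ≈ 0.447368.
Under the Kimura two-parameter model, d = −½ ln(1 − 2P − Q) − ¼ ln(1 − 2Q).
1 − 2P − Q = 0.447368, giving −½ ln(0.447368) = 0.402187.
1 − 2Q = 0.105264, giving −¼ ln(0.105264) = 0.562821.
d = 0.402187 + 0.562821 = 0.965008.

0.9650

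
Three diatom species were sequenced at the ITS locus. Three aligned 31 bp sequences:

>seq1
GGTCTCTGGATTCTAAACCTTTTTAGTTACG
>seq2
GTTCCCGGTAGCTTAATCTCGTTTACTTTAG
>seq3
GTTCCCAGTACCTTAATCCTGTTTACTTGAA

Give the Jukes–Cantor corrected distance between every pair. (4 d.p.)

d(seq1,seq2) = 0.6913, d(seq1,seq3) = 0.6143, d(seq2,seq3) = 0.2239

seq1–seq2: 14/31 sites differ → p ≈ 0.451613, d = −0.75 ln(1 − 0.602151) = 0.691262 ≈ 0.6913.
seq1–seq3: 13/31 sites differ → p ≈ 0.419355, d = −0.75 ln(1 − 0.55914) = 0.614271 ≈ 0.6143.
seq2–seq3: 6/31 sites differ → p ≈ 0.193548, d = −0.75 ln(1 − 0.258064) = 0.223869 ≈ 0.2239.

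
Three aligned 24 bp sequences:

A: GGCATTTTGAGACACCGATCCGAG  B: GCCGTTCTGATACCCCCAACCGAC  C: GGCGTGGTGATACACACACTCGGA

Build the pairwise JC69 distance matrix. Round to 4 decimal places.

A–B: 8/24 sites differ → p ≈ 0.333333, d = −0.75 ln(1 − 0.444444) = 0.440839 ≈ 0.4408.
A–C: 10/24 sites differ → p ≈ 0.416667, d = −0.75 ln(1 − 0.555556) = 0.608198 ≈ 0.6082.
B–C: 9/24 sites differ → p = 0.375, d = −0.75 ln(1 − 0.5) = 0.519860 ≈ 0.5199.

d(A,B) = 0.4408, d(A,C) = 0.6082, d(B,C) = 0.5199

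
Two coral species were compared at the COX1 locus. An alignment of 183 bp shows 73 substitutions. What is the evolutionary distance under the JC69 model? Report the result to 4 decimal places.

0.5693

p = 73/183 ≈ 0.398907.
d = −(3/4) ln(1 − 4p/3) = −0.75 ln(1 − 0.531876) = −0.75 ln(0.468124)
  = −0.75 × (-0.759022) = 0.569267 substitutions/site.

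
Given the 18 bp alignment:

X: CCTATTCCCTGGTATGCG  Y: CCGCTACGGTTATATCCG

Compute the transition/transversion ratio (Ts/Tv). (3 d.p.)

Transitions are A↔G and C↔T; transversions are all other mismatches.
Transitions: 1. Transversions: 7.
R = 1/7 = 0.142857… ≈ 0.143 (to 3 d.p.).

0.143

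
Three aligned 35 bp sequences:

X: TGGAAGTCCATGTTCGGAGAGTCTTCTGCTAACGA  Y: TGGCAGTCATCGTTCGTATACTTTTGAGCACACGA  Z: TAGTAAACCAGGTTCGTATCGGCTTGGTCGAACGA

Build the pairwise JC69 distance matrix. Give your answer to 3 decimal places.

X–Y: 12/35 sites differ → p ≈ 0.342857, d = −0.75 ln(1 − 0.457143) = 0.458182 ≈ 0.458.
X–Z: 13/35 sites differ → p ≈ 0.371429, d = −0.75 ln(1 − 0.495239) = 0.512753 ≈ 0.513.
Y–Z: 15/35 sites differ → p ≈ 0.428571, d = −0.75 ln(1 − 0.571428) = 0.635472 ≈ 0.635.

d(X,Y) = 0.458, d(X,Z) = 0.513, d(Y,Z) = 0.635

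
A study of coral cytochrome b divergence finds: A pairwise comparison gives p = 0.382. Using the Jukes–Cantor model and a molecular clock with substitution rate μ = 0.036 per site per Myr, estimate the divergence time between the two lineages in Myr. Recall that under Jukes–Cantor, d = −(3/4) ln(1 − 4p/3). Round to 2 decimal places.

d = −(3/4) ln(1 − 4p/3) = −0.75 ln(1 − 0.509333) = −0.75 ln(0.490667)
  = −0.75 × (-0.711990) = 0.533993 substitutions/site.
Under a molecular clock d = 2μt, so t = d/(2μ) = 0.533993 / (2 × 0.036) = 7.42 Myr.

7.42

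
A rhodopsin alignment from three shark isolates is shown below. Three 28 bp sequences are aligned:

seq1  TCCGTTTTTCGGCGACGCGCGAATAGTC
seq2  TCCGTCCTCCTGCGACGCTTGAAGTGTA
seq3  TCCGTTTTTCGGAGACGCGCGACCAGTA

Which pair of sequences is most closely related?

seq1–seq2: 9/28 differ, p = 0.321, d = 0.420.
seq1–seq3: 4/28 differ, p = 0.143, d = 0.158.
seq2–seq3: 10/28 differ, p = 0.357, d = 0.485.
The smallest distance is between seq1 and seq3.

seq1 and seq3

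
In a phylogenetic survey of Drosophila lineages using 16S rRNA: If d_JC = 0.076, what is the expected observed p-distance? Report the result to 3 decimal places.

p = (3/4)(1 − e^(−4d/3)) = 0.75 × (1 − e^(-0.101333)) = 0.75 × (1 − 0.903632) = 0.072276.

0.072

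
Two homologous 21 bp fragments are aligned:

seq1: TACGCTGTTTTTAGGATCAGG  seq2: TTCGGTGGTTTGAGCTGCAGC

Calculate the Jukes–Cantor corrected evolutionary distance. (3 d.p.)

0.532

The sequences differ at 8 of 21 sites (2, 5, 8, 12, 15, 16, 17, 21), so p = 8/21 ≈ 0.380952.
d = −(3/4) ln(1 − 4p/3) = −0.75 ln(1 − 0.507936) = −0.75 ln(0.492064)
  = −0.75 × (-0.709146) = 0.531860 substitutions/site.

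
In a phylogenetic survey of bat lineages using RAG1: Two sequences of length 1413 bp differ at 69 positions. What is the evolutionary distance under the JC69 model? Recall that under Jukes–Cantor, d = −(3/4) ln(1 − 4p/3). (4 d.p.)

p = 69/1413 ≈ 0.048832.
d = −(3/4) ln(1 − 4p/3) = −0.75 ln(1 − 0.065109) = −0.75 ln(0.934891)
  = −0.75 × (-0.067325) = 0.050494 substitutions/site.

0.0505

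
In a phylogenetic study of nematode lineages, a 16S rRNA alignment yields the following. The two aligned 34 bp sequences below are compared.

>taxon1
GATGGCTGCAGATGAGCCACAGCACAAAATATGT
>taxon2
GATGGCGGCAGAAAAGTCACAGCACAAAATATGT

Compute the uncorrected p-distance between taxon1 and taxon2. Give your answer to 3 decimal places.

The sequences differ at 4 of 34 positions (sites 7, 13, 14, 17).
p = 4/34 = 0.117647… ≈ 0.118 (to 3 d.p.).

0.118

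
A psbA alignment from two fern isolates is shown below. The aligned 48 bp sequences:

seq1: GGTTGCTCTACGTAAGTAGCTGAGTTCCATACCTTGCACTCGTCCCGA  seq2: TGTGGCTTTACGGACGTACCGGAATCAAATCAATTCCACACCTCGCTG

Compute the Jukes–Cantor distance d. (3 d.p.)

0.608

The sequences differ at 20 of 48 sites, so p = 20/48 ≈ 0.416667.
d = −(3/4) ln(1 − 4p/3) = −0.75 ln(1 − 0.555556) = −0.75 ln(0.444444)
  = −0.75 × (-0.810931) = 0.608198 substitutions/site.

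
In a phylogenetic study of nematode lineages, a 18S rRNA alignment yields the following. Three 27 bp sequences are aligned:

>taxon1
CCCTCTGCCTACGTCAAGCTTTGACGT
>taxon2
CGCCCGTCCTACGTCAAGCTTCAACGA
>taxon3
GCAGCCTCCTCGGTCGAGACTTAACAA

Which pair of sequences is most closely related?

taxon1–taxon2: 7/27 differ, p = 0.259, d = 0.318.
taxon1–taxon3: 13/27 differ, p = 0.481, d = 0.770.
taxon2–taxon3: 12/27 differ, p = 0.444, d = 0.673.
The smallest distance is between taxon1 and taxon2.

taxon1 and taxon2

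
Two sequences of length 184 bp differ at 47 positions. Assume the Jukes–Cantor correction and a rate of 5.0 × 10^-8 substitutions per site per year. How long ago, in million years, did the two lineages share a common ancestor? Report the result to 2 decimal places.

3.12

p = 47/184 ≈ 0.255435.
d = −(3/4) ln(1 − 4p/3) = −0.75 ln(1 − 0.34058) = −0.75 ln(0.65942)
  = −0.75 × (-0.416395) = 0.312296 substitutions/site.
Under a molecular clock d = 2μt, so t = d/(2μ) = 0.312296 / (2 × 5.0 × 10^-8) = 3.12 million years.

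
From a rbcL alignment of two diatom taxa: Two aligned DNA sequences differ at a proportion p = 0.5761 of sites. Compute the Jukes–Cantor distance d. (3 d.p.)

d = −(3/4) ln(1 − 4p/3) = −0.75 ln(1 − 0.768133) = −0.75 ln(0.231867)
  = −0.75 × (-1.461591) = 1.096193 substitutions/site.

1.096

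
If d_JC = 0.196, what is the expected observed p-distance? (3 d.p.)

0.172

p = (3/4)(1 − e^(−4d/3)) = 0.75 × (1 − e^(-0.261333)) = 0.75 × (1 − 0.770024) = 0.172482.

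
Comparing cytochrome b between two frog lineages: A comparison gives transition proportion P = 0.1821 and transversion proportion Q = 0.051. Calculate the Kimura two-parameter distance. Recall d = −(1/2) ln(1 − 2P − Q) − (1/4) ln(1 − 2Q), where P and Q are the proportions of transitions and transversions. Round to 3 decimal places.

Under the Kimura two-parameter model, d = −½ ln(1 − 2P − Q) − ¼ ln(1 − 2Q).
1 − 2P − Q = 0.5848, giving −½ ln(0.5848) = 0.268243.
1 − 2Q = 0.898, giving −¼ ln(0.898) = 0.026896.
d = 0.268243 + 0.026896 = 0.295139.

0.295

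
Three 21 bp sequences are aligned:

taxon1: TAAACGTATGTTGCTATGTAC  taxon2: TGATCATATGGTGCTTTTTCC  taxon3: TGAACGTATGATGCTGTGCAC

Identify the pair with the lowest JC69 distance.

taxon1–taxon2: 7/21 differ, p = 0.333, d = 0.441.
taxon1–taxon3: 4/21 differ, p = 0.190, d = 0.220.
taxon2–taxon3: 7/21 differ, p = 0.333, d = 0.441.
The smallest distance is between taxon1 and taxon3.

taxon1 and taxon3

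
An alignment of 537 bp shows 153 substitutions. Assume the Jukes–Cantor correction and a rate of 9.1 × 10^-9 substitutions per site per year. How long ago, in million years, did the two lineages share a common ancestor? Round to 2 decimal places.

19.69

p = 153/537 ≈ 0.284916.
d = −(3/4) ln(1 − 4p/3) = −0.75 ln(1 − 0.379888) = −0.75 ln(0.620112)
  = −0.75 × (-0.477855) = 0.358391 substitutions/site.
Under a molecular clock d = 2μt, so t = d/(2μ) = 0.358391 / (2 × 9.1 × 10^-9) = 19.69 million years.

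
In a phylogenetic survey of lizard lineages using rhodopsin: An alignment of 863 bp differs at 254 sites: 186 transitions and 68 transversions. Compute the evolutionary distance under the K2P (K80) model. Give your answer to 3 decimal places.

0.399

P = 186/863 ≈ 0.215527 and Q = 68/863 ≈ 0.078795.
Under the Kimura two-parameter model, d = −½ ln(1 − 2P − Q) − ¼ ln(1 − 2Q).
1 − 2P − Q = 0.490151, giving −½ ln(0.490151) = 0.356521.
1 − 2Q = 0.84241, giving −¼ ln(0.84241) = 0.042872.
d = 0.356521 + 0.042872 = 0.399393.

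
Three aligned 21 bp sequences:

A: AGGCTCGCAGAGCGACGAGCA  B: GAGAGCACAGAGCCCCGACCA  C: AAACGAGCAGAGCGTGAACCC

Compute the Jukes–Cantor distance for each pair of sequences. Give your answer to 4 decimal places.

d(A,B) = 0.5319, d(A,C) = 0.6355, d(B,C) = 0.7557

A–B: 8/21 sites differ → p ≈ 0.380952, d = −0.75 ln(1 − 0.507936) = 0.531860 ≈ 0.5319.
A–C: 9/21 sites differ → p ≈ 0.428571, d = −0.75 ln(1 − 0.571428) = 0.635472 ≈ 0.6355.
B–C: 10/21 sites differ → p ≈ 0.47619, d = −0.75 ln(1 − 0.63492) = 0.755729 ≈ 0.7557.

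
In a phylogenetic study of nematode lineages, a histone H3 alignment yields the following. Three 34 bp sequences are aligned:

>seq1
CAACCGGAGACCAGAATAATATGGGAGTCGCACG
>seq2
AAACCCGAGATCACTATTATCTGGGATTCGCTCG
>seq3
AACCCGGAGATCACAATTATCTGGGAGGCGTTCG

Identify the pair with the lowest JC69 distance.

seq2 and seq3

seq1–seq2: 9/34 differ, p = 0.265, d = 0.326.
seq1–seq3: 9/34 differ, p = 0.265, d = 0.326.
seq2–seq3: 6/34 differ, p = 0.176, d = 0.201.
The smallest distance is between seq2 and seq3.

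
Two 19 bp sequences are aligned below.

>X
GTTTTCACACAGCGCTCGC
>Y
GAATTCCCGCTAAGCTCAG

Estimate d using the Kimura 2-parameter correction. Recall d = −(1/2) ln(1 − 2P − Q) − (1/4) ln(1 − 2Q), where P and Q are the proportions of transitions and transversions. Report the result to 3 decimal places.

Of 19 sites, 3 differences are transitions and 6 are transversions, so P = 3/19 ≈ 0.157895 and Q = 6/19 ≈ 0.315789.
Under the Kimura two-parameter model, d = −½ ln(1 − 2P − Q) − ¼ ln(1 − 2Q).
1 − 2P − Q = 0.368421, giving −½ ln(0.368421) = 0.499264.
1 − 2Q = 0.368422, giving −¼ ln(0.368422) = 0.249632.
d = 0.499264 + 0.249632 = 0.748896.

0.749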